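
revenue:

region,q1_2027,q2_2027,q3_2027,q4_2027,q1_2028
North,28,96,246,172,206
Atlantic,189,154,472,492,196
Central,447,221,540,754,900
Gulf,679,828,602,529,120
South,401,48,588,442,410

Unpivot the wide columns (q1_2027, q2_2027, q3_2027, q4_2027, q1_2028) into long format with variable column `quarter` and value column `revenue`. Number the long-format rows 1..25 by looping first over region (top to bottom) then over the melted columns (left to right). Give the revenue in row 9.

492

25 rows total (5 × 5). Row 9: index ⌊(9-1)/5⌋ = 1 into region → Atlantic; (9-1) mod 5 = 3 into the melted columns → q4_2027.
So row 9 is (Atlantic, q4_2027, 492); revenue = 492.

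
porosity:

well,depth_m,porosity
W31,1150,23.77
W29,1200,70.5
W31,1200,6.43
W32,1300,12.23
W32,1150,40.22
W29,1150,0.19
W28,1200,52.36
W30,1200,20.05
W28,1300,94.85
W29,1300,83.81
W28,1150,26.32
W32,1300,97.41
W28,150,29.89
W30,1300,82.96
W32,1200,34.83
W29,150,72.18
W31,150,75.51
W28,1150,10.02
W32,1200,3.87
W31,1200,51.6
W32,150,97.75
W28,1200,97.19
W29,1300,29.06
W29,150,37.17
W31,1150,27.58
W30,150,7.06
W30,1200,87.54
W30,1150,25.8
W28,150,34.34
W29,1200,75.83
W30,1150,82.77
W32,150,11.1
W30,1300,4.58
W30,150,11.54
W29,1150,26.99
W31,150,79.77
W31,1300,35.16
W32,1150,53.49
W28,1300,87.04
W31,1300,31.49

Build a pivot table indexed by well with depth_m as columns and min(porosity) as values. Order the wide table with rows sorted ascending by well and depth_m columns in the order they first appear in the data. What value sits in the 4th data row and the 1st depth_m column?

23.77

With rows sorted ascending by well, row 4 is well=W31. depth_m columns in first-appearance order: 1150, 1200, 1300, 150; column 1 is 1150.
Long rows with well=W31, depth_m=1150: min(23.77, 27.58) = 23.77.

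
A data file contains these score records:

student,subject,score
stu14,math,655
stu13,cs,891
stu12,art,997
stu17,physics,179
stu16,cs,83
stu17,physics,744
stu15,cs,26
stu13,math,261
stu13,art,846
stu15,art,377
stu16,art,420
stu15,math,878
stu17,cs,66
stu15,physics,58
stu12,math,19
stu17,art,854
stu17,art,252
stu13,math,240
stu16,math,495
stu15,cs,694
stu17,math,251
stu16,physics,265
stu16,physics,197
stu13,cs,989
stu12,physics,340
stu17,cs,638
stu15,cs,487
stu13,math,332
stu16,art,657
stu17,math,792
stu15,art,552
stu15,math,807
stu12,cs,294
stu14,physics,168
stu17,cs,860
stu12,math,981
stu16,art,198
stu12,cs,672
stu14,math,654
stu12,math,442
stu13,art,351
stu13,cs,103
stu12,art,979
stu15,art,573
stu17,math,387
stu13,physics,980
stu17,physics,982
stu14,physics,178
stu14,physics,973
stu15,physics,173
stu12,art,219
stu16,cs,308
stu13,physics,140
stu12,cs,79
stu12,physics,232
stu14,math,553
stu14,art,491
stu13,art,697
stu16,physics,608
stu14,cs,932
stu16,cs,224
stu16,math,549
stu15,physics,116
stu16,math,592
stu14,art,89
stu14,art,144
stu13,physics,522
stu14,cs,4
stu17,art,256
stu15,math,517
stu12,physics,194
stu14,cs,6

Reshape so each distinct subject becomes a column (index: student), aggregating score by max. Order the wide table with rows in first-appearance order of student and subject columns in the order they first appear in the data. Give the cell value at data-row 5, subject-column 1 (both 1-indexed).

592

With rows in first-appearance order of student, row 5 is student=stu16. subject columns in first-appearance order: math, cs, art, physics; column 1 is math.
Long rows with student=stu16, subject=math: max(495, 549, 592) = 592.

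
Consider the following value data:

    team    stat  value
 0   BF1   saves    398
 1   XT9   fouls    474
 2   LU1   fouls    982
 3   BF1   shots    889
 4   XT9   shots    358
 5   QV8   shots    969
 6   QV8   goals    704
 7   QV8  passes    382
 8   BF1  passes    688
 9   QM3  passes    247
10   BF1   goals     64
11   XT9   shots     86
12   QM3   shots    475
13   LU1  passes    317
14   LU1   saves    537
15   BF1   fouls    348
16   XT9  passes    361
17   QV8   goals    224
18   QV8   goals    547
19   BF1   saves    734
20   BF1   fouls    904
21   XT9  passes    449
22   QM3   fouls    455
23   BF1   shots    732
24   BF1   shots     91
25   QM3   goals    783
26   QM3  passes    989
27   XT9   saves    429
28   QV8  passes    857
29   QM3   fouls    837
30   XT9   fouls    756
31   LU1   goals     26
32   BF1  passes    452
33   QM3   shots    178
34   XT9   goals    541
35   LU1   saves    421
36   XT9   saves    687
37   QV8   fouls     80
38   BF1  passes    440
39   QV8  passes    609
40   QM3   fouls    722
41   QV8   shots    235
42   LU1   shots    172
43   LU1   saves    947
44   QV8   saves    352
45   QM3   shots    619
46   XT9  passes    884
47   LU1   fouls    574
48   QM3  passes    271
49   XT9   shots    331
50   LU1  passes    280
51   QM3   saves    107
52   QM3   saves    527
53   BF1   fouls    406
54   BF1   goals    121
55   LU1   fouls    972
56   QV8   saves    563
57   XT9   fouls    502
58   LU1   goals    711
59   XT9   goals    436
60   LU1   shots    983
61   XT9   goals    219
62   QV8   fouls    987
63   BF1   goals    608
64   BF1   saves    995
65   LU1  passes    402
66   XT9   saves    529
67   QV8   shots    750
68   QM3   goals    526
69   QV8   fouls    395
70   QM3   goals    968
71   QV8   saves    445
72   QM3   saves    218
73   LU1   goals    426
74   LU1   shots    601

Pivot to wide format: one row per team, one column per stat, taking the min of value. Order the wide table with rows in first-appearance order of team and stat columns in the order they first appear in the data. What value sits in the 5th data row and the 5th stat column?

With rows in first-appearance order of team, row 5 is team=QM3. stat columns in first-appearance order: saves, fouls, shots, goals, passes; column 5 is passes.
Long rows with team=QM3, stat=passes: min(247, 989, 271) = 247.

247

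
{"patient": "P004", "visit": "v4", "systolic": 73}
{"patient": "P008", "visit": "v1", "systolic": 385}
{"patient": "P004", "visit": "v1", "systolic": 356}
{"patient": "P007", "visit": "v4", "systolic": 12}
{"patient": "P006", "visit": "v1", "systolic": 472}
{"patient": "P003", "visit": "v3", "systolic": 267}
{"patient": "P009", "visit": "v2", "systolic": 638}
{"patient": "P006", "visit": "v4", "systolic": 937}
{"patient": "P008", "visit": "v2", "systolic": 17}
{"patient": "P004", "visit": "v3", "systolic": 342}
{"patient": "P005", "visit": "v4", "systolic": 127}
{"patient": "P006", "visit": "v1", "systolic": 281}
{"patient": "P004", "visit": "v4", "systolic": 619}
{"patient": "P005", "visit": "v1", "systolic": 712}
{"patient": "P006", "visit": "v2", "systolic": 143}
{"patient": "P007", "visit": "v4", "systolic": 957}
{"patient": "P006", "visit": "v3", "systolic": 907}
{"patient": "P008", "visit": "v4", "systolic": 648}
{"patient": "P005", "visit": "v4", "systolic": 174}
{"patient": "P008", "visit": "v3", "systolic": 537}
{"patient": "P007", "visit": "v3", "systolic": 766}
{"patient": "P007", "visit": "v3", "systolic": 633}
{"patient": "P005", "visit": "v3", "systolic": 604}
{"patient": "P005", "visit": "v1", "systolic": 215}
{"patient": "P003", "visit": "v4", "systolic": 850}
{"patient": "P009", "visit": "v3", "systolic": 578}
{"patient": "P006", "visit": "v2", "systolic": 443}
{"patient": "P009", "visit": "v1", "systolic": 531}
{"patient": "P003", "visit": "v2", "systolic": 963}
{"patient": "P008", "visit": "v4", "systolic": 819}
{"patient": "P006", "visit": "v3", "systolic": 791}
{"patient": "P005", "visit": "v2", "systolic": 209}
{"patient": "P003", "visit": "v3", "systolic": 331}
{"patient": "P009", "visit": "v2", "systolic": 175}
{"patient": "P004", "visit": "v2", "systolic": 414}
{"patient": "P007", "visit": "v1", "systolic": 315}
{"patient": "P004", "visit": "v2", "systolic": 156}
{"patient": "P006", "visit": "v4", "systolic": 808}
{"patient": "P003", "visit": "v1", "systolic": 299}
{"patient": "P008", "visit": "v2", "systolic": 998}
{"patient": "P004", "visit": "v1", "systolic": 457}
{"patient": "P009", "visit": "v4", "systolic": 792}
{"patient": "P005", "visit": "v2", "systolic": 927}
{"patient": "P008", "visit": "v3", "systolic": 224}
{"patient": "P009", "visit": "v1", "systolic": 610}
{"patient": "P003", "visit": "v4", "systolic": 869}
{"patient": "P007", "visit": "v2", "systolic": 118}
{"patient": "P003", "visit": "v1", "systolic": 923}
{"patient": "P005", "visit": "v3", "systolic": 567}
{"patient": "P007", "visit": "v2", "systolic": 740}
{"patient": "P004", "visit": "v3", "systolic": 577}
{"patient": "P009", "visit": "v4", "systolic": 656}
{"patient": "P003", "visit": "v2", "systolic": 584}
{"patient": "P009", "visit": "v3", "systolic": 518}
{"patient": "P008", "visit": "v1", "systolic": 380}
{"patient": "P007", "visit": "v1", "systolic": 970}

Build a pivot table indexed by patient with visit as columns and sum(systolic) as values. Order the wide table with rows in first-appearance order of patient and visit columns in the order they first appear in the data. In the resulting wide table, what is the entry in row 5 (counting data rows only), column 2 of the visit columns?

1222

With rows in first-appearance order of patient, row 5 is patient=P003. visit columns in first-appearance order: v4, v1, v3, v2; column 2 is v1.
Long rows with patient=P003, visit=v1: 299 + 923 = 1222.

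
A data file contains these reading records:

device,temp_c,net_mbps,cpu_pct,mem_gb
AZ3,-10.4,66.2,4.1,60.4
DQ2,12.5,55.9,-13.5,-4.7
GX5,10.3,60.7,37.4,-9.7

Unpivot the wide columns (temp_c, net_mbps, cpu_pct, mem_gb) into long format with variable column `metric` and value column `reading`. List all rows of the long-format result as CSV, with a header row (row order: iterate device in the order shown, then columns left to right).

Each (device, column) pair becomes one row: 3 × 4 = 12 rows.
For example, (AZ3, temp_c) → reading=-10.4.

device,metric,reading
AZ3,temp_c,-10.4
AZ3,net_mbps,66.2
AZ3,cpu_pct,4.1
AZ3,mem_gb,60.4
DQ2,temp_c,12.5
DQ2,net_mbps,55.9
DQ2,cpu_pct,-13.5
DQ2,mem_gb,-4.7
GX5,temp_c,10.3
GX5,net_mbps,60.7
GX5,cpu_pct,37.4
GX5,mem_gb,-9.7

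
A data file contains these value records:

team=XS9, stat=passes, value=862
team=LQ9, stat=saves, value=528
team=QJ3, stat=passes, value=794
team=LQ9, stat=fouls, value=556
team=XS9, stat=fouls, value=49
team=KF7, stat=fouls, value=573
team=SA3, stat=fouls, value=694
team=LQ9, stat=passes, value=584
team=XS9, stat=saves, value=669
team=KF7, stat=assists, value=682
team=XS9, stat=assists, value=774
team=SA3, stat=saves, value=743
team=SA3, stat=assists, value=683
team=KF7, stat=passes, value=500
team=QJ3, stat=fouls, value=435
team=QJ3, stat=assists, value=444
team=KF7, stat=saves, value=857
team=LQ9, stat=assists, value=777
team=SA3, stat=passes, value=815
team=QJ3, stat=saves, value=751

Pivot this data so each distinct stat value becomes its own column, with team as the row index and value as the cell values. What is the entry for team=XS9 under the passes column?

862

Wide layout: rows indexed by team, columns are the 4 distinct stat values (passes, saves, fouls, assists).
Cell (team=XS9, stat=passes) draws from the long row where team=XS9 and stat=passes, which has value=862.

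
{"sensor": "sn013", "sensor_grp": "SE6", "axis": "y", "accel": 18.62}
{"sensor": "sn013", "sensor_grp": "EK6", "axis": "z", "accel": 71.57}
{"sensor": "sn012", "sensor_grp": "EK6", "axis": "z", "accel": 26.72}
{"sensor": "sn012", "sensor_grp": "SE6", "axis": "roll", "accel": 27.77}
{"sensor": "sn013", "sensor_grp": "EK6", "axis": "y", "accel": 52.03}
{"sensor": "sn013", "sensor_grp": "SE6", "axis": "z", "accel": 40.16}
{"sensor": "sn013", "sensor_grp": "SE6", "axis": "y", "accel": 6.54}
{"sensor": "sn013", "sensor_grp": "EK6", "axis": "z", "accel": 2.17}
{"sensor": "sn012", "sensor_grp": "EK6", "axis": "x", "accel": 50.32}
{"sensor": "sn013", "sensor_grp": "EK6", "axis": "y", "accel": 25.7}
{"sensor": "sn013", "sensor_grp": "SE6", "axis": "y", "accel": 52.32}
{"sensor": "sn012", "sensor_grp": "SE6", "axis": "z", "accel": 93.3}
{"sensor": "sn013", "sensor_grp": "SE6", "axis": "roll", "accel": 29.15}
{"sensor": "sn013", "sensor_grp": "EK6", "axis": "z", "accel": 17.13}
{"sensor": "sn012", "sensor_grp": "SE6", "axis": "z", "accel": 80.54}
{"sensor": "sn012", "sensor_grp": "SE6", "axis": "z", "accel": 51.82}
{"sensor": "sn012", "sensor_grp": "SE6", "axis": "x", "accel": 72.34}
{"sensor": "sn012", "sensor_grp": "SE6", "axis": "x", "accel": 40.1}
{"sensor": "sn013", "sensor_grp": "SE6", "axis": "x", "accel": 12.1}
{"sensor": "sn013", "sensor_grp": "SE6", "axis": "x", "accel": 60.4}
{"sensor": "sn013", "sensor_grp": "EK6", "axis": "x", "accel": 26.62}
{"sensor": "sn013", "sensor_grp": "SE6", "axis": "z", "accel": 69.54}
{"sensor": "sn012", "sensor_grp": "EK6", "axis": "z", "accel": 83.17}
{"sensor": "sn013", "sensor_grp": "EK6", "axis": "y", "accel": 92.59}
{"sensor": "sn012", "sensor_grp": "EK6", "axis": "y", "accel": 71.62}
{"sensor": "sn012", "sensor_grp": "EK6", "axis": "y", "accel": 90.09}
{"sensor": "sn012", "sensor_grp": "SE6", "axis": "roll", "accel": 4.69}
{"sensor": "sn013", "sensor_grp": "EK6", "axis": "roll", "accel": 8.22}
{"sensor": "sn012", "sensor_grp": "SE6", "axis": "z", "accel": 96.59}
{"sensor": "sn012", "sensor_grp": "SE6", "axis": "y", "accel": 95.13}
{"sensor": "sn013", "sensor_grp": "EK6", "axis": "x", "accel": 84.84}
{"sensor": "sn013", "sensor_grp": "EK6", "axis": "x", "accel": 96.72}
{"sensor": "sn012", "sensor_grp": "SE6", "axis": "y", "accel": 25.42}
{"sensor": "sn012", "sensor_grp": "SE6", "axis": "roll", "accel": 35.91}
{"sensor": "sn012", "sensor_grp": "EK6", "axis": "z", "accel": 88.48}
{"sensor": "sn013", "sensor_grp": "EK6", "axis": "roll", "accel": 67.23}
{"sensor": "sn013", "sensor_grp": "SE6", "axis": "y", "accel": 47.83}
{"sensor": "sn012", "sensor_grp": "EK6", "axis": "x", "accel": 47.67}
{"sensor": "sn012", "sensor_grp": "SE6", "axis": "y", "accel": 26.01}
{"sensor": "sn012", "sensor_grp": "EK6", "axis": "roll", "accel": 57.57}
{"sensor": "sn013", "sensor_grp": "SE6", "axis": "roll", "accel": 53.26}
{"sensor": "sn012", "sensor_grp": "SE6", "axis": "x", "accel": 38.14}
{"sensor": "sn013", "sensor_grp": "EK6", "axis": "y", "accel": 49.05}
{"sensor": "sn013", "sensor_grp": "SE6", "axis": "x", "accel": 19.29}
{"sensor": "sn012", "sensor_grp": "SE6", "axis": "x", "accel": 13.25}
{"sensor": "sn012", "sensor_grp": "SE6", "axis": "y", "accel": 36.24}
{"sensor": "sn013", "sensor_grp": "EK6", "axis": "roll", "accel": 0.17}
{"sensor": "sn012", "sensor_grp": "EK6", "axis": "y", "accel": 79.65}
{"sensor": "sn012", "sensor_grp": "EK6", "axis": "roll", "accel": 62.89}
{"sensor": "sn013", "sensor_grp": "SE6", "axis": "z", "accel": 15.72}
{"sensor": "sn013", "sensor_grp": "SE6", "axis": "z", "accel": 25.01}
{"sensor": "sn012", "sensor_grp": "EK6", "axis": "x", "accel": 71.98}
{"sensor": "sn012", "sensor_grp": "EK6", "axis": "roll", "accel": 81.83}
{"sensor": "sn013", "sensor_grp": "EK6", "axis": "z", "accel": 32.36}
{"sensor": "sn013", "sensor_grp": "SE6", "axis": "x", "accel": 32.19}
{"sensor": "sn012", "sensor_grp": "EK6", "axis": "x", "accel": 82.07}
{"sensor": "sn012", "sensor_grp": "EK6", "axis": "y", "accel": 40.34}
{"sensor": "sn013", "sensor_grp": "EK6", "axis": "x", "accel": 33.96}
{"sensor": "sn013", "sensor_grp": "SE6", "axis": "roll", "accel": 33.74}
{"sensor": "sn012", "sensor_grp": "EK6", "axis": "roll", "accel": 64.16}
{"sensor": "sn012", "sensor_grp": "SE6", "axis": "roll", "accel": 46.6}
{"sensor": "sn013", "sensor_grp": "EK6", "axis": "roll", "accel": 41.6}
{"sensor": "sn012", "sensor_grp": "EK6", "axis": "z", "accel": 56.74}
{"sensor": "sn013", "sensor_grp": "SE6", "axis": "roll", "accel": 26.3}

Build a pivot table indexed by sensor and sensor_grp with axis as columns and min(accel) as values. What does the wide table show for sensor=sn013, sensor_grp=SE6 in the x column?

12.1

Rows with sensor=sn013, sensor_grp=SE6 and axis=x: accel values are 12.1, 60.4, 19.29, 32.19.
min(12.1, 60.4, 19.29, 32.19) = 12.1.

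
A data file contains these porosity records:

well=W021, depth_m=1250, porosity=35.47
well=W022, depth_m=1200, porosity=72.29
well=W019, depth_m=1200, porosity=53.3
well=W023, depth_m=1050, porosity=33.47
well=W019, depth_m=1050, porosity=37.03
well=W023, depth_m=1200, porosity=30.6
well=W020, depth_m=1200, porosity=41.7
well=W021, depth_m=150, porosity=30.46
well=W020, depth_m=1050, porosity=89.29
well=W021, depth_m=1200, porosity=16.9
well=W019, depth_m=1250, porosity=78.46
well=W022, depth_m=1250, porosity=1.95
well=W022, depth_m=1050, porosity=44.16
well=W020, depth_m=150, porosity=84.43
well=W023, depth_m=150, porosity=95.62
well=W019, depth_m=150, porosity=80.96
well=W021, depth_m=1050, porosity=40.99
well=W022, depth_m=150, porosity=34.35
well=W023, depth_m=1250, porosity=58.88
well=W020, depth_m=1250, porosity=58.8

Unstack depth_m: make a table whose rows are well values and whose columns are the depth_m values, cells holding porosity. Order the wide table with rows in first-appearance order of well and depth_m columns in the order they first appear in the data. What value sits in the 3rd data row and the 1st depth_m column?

With rows in first-appearance order of well, row 3 is well=W019. depth_m columns in first-appearance order: 1250, 1200, 1050, 150; column 1 is 1250.
Long rows with well=W019, depth_m=1250: porosity = 78.46.

78.46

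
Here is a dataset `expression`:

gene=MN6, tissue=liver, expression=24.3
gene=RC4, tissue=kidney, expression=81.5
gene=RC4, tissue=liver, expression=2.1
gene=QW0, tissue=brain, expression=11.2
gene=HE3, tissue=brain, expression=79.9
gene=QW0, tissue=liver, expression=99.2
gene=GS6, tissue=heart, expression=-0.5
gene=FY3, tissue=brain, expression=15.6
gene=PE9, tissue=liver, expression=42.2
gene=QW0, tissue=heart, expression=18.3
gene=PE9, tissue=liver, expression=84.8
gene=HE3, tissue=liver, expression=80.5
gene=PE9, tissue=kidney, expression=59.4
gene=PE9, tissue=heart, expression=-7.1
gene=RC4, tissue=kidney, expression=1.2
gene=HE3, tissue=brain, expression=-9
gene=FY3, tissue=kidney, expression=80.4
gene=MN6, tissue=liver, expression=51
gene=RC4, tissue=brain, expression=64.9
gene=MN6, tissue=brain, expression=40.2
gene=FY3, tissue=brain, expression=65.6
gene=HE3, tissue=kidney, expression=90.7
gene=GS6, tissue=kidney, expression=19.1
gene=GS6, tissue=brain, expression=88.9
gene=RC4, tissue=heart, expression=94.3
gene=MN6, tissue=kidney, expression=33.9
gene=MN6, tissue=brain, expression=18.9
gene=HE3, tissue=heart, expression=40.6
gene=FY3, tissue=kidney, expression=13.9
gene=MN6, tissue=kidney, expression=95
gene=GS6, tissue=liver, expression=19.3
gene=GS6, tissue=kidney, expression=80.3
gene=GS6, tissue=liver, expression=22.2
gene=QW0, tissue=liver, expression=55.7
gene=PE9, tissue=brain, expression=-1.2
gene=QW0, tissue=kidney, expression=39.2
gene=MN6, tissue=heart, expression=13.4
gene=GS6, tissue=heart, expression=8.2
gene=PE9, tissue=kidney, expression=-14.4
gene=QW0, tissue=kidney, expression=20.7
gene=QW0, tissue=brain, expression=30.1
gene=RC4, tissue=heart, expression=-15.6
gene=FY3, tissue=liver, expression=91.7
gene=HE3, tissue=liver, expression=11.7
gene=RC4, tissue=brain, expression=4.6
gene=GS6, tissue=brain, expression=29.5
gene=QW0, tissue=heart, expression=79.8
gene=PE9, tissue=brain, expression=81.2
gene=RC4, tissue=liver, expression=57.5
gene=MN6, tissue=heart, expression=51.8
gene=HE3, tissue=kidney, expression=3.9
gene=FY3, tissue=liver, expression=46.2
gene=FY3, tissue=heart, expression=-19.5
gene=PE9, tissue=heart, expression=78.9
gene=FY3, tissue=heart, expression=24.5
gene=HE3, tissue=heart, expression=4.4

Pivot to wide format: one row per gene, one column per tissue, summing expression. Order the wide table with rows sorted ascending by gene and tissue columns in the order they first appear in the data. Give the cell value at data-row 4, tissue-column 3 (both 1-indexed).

With rows sorted ascending by gene, row 4 is gene=MN6. tissue columns in first-appearance order: liver, kidney, brain, heart; column 3 is brain.
Long rows with gene=MN6, tissue=brain: 40.2 + 18.9 = 59.1.

59.1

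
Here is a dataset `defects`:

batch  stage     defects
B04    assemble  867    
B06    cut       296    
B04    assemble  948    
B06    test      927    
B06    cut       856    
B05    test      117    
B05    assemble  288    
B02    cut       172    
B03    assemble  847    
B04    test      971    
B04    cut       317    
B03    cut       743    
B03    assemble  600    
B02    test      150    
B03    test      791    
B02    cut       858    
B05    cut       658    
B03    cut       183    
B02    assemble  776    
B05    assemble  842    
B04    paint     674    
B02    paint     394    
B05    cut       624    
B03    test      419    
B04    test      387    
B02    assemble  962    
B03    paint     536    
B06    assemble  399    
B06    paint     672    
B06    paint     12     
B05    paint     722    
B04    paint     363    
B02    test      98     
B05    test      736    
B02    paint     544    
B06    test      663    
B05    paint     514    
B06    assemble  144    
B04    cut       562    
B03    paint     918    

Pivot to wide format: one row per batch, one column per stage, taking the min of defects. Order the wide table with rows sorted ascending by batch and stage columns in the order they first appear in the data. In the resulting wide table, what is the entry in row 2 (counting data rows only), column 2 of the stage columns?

183

With rows sorted ascending by batch, row 2 is batch=B03. stage columns in first-appearance order: assemble, cut, test, paint; column 2 is cut.
Long rows with batch=B03, stage=cut: min(743, 183) = 183.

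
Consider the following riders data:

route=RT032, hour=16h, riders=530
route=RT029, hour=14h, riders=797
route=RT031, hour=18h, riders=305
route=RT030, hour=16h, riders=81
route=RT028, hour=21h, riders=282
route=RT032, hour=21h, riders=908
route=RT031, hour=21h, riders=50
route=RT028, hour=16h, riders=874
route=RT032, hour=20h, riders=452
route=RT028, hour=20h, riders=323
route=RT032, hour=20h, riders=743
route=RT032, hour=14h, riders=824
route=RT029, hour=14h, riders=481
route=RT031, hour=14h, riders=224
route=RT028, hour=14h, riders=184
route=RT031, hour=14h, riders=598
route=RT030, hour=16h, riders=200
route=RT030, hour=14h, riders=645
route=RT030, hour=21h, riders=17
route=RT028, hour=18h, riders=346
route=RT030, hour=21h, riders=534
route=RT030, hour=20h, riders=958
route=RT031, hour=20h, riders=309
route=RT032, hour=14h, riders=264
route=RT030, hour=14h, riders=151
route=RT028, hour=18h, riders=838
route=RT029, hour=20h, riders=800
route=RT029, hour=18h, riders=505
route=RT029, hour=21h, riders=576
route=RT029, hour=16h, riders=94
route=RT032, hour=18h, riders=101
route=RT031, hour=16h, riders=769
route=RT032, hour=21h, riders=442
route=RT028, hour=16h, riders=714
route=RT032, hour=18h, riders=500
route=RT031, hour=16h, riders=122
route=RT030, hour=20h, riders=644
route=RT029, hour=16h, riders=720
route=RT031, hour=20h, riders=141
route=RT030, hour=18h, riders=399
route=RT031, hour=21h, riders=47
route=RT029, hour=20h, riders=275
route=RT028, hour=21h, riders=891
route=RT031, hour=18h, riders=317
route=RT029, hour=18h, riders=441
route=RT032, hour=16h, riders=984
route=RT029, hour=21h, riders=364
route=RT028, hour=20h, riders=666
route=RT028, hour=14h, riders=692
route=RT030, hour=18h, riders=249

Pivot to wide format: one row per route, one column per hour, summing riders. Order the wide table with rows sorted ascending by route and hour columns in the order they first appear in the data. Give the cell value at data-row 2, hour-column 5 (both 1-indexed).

With rows sorted ascending by route, row 2 is route=RT029. hour columns in first-appearance order: 16h, 14h, 18h, 21h, 20h; column 5 is 20h.
Long rows with route=RT029, hour=20h: 800 + 275 = 1075.

1075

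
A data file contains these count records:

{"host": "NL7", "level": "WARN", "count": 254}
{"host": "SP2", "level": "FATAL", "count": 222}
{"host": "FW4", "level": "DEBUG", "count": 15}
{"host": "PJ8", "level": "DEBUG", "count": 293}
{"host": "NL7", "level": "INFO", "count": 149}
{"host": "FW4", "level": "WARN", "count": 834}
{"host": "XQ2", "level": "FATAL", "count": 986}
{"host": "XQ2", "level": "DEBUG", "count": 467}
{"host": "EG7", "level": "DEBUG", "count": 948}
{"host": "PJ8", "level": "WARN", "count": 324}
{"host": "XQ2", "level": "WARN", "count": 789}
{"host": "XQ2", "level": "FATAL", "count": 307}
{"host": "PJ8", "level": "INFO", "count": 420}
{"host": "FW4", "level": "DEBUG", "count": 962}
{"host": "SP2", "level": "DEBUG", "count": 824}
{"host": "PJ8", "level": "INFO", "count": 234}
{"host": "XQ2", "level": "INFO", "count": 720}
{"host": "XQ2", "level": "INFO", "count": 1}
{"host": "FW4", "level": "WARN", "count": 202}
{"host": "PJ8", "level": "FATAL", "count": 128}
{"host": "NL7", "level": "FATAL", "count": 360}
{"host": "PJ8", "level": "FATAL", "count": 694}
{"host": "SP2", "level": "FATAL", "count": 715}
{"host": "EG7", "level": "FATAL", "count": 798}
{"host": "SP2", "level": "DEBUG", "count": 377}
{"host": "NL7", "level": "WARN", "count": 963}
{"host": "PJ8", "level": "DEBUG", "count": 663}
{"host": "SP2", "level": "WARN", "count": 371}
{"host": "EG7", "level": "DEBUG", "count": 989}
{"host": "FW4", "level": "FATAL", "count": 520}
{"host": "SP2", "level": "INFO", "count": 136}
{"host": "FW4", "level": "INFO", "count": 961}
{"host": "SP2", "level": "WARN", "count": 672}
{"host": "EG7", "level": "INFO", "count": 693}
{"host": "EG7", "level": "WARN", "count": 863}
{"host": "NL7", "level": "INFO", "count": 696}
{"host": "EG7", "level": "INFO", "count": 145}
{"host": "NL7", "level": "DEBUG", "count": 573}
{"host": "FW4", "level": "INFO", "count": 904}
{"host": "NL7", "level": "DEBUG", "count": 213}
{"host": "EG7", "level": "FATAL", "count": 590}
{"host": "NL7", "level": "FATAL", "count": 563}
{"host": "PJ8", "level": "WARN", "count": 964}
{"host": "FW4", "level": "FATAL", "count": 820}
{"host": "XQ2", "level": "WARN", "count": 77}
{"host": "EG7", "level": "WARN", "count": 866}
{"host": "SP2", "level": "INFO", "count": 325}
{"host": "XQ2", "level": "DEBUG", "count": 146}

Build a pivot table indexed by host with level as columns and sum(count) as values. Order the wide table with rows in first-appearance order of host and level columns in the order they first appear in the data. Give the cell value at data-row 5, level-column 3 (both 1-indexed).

With rows in first-appearance order of host, row 5 is host=XQ2. level columns in first-appearance order: WARN, FATAL, DEBUG, INFO; column 3 is DEBUG.
Long rows with host=XQ2, level=DEBUG: 467 + 146 = 613.

613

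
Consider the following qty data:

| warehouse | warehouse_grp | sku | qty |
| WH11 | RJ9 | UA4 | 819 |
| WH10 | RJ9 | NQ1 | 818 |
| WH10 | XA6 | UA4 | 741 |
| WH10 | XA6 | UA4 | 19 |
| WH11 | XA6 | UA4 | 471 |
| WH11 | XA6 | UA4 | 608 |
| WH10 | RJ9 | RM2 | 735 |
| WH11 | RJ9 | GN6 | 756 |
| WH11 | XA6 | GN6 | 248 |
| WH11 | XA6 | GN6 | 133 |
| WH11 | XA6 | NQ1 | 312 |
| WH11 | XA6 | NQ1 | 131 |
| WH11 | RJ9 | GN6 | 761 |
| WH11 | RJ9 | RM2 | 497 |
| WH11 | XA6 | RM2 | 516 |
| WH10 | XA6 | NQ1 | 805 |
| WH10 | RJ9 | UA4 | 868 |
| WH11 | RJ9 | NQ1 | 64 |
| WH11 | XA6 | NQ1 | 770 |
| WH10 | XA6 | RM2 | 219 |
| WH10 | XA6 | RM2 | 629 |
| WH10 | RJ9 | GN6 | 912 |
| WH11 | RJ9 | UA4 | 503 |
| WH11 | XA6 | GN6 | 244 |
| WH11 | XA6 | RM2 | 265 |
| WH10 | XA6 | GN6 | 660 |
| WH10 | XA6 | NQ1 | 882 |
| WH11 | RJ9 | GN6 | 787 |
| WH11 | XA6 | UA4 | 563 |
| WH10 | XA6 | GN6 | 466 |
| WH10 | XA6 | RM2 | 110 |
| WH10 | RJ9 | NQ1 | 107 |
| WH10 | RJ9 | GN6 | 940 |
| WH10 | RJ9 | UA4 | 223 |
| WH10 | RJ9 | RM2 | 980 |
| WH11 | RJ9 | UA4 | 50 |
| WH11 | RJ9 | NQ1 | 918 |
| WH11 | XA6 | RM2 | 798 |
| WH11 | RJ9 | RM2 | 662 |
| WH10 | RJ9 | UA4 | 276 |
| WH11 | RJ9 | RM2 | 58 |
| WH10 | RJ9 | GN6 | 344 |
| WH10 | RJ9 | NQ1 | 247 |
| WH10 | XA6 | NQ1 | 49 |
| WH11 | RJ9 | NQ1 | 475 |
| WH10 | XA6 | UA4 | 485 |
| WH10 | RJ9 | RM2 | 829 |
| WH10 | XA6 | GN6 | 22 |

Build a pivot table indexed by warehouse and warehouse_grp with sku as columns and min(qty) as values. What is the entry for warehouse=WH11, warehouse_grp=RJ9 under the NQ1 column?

64

Rows with warehouse=WH11, warehouse_grp=RJ9 and sku=NQ1: qty values are 64, 918, 475.
min(64, 918, 475) = 64.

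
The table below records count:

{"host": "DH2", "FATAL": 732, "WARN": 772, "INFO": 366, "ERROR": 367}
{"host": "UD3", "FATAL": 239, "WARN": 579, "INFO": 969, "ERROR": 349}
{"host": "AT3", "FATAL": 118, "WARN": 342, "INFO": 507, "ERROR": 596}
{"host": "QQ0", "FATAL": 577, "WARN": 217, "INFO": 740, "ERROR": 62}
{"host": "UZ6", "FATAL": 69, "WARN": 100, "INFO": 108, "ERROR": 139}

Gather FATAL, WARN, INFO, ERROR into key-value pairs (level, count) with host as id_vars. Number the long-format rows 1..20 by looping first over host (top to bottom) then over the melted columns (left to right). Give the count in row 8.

20 rows total (5 × 4). Row 8: index ⌊(8-1)/4⌋ = 1 into host → UD3; (8-1) mod 4 = 3 into the melted columns → ERROR.
So row 8 is (UD3, ERROR, 349); count = 349.

349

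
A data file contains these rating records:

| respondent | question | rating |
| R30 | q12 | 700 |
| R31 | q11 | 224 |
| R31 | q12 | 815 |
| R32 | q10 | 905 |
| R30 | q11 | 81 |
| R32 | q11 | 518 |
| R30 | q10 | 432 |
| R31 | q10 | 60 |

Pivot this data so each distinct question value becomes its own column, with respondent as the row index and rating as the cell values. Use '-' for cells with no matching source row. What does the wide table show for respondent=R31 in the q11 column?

224

The long row with respondent=R31, question=q11 has rating=224.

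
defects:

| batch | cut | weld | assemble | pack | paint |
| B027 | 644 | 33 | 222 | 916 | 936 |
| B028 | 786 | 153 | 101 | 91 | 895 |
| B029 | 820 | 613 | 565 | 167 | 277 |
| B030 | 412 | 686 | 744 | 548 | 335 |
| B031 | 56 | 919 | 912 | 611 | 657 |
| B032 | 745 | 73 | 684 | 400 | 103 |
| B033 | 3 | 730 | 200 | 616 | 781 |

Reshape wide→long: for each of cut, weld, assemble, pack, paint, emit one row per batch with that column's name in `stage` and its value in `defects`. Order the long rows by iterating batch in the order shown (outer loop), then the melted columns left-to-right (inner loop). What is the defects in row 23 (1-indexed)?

912

35 rows total (7 × 5). Row 23: index ⌊(23-1)/5⌋ = 4 into batch → B031; (23-1) mod 5 = 2 into the melted columns → assemble.
So row 23 is (B031, assemble, 912); defects = 912.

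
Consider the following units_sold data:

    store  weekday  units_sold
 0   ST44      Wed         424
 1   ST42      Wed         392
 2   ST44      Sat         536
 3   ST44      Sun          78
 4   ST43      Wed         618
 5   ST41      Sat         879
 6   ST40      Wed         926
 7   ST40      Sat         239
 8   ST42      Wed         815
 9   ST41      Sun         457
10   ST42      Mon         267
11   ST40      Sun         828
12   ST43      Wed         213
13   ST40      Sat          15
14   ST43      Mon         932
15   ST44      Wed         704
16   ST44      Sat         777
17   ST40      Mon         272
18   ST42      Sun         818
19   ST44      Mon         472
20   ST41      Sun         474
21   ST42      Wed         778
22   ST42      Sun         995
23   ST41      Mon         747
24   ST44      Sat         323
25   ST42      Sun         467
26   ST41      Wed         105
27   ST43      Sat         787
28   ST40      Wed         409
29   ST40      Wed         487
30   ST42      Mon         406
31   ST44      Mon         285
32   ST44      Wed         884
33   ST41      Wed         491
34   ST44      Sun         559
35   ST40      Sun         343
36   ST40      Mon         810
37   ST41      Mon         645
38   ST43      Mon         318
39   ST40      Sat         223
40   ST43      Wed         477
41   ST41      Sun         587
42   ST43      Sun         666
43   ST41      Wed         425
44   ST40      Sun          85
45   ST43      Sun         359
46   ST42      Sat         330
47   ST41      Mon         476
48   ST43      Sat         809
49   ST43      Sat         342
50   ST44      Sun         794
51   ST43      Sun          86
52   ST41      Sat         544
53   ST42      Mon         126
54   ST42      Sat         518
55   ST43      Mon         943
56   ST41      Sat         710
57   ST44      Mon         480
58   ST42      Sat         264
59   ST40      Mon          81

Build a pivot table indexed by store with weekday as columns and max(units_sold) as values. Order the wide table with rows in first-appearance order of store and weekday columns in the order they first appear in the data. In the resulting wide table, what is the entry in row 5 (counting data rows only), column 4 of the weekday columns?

With rows in first-appearance order of store, row 5 is store=ST40. weekday columns in first-appearance order: Wed, Sat, Sun, Mon; column 4 is Mon.
Long rows with store=ST40, weekday=Mon: max(272, 810, 81) = 810.

810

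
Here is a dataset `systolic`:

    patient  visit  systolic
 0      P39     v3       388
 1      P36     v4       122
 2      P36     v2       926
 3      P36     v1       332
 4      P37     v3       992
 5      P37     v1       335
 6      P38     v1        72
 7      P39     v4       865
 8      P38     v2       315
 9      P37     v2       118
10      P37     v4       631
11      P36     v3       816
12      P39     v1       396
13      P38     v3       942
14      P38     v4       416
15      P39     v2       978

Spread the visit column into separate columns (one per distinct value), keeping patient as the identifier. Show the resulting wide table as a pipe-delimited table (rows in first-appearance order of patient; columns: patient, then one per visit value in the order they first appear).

| patient | v3 | v4 | v2 | v1 |
| P39 | 388 | 865 | 978 | 396 |
| P36 | 816 | 122 | 926 | 332 |
| P37 | 992 | 631 | 118 | 335 |
| P38 | 942 | 416 | 315 | 72 |

Columns: patient plus the 4 distinct visit values (v3, v4, v2, v1).
For example, row P39 column v3 takes systolic=388 from the long row (P39, v3).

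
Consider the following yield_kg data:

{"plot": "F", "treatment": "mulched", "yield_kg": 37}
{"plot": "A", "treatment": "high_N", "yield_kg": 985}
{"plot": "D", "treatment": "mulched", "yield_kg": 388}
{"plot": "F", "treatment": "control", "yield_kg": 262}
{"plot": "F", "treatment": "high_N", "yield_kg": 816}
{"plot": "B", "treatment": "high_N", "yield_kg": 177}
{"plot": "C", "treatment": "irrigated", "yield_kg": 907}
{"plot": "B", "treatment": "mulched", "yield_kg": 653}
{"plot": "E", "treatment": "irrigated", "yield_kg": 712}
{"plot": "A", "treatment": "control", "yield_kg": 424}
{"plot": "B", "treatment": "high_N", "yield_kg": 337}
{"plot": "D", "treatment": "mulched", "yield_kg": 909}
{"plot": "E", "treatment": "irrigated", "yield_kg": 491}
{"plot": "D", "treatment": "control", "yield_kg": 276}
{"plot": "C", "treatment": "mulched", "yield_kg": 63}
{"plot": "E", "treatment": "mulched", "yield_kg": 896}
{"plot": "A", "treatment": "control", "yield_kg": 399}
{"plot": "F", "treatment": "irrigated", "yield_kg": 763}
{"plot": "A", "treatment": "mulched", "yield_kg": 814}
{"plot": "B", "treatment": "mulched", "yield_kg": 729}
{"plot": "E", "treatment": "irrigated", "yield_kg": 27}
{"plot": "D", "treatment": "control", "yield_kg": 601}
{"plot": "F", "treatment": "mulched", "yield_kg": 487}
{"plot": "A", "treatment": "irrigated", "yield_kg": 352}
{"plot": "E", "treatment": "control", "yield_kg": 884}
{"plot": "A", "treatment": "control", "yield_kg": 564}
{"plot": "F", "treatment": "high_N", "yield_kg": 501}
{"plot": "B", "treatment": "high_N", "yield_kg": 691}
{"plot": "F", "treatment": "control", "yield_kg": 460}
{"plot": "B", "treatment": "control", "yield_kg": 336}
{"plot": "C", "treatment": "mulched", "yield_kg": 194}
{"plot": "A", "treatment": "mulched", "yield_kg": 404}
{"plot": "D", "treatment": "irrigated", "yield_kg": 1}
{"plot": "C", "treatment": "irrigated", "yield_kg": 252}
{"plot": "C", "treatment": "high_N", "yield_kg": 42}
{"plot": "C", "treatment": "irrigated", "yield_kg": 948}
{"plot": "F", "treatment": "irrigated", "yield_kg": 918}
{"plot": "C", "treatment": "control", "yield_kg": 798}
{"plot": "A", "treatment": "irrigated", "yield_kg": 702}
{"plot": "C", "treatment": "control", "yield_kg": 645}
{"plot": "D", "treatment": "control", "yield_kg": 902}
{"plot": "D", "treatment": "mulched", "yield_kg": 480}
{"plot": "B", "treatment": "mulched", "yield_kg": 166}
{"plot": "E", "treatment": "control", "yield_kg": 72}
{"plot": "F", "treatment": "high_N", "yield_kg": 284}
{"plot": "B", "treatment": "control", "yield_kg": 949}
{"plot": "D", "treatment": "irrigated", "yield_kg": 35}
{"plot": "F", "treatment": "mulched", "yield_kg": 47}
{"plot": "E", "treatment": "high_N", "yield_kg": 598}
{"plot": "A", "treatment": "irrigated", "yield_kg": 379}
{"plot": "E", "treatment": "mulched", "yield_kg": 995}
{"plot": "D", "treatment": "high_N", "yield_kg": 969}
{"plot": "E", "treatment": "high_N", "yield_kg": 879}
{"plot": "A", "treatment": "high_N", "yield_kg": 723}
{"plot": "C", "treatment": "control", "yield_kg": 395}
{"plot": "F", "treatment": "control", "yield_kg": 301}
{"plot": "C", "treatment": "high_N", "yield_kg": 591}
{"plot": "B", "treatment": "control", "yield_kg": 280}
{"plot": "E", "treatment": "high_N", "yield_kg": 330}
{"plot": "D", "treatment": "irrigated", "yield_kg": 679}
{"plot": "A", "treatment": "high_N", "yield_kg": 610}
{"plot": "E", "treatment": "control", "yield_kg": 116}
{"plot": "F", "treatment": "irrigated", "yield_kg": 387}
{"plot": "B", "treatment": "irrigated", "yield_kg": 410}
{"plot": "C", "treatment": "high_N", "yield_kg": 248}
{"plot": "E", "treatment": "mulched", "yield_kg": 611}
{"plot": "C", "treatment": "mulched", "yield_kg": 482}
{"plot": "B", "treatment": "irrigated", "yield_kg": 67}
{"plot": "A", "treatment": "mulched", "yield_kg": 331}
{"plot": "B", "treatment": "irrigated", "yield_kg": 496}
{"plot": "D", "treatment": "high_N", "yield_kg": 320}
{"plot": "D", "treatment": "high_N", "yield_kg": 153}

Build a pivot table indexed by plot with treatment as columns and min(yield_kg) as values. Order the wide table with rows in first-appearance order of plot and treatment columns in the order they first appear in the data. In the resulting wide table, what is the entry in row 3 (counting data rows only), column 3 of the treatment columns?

With rows in first-appearance order of plot, row 3 is plot=D. treatment columns in first-appearance order: mulched, high_N, control, irrigated; column 3 is control.
Long rows with plot=D, treatment=control: min(276, 601, 902) = 276.

276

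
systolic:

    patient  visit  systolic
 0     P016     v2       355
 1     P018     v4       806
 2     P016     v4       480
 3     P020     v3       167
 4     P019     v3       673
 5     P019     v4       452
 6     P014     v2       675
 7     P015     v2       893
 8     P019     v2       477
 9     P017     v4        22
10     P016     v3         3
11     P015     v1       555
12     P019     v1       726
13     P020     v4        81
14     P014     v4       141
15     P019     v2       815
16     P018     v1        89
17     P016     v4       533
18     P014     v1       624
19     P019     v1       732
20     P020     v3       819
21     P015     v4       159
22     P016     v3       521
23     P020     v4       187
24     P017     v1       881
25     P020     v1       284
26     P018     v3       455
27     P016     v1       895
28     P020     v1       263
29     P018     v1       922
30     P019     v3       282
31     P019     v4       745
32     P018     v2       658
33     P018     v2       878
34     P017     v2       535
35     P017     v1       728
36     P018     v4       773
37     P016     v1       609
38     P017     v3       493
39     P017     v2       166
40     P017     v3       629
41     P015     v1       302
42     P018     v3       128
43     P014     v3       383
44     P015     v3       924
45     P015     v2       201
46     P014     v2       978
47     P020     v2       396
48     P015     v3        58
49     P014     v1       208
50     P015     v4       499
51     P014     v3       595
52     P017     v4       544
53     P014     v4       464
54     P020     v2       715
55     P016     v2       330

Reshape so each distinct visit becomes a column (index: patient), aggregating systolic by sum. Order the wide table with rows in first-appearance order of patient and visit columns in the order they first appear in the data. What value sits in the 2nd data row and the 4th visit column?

1011

With rows in first-appearance order of patient, row 2 is patient=P018. visit columns in first-appearance order: v2, v4, v3, v1; column 4 is v1.
Long rows with patient=P018, visit=v1: 89 + 922 = 1011.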